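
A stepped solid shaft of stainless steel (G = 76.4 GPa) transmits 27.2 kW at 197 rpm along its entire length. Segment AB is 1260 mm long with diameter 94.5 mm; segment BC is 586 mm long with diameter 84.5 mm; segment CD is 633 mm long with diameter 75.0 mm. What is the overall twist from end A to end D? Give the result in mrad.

ω = 2π·197/60 = 20.63 rad/s, so T = P/ω = 27.2×10³ / 20.63 = 1318 N·m.
J_AB = π(0.0945)⁴/32 = 7.83×10^-6 m⁴; J_BC = π(0.0845)⁴/32 = 5.01×10^-6 m⁴; J_CD = π(0.0750)⁴/32 = 3.11×10^-6 m⁴.
θ = (T/G)·Σ L_i/J_i = (1318/76.4×10⁹)·(1.26/7.83×10^-6 + 0.586/5.01×10^-6 + 0.633/3.11×10^-6) = 8.315×10^-3 rad.

8.31 mrad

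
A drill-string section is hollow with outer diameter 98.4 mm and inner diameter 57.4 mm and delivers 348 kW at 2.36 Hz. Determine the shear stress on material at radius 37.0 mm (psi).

15500 psi

ω = 2π·2.36 = 14.83 rad/s, so T = P/ω = 348×10³ / 14.83 = 23470 N·m.
J = π(d_o⁴ − d_i⁴)/32 = π(0.0984⁴ − 0.0574⁴)/32 = 8.138×10^-6 m⁴.
Shear stress varies linearly with radius: τ = T·r/J = 23470 × 0.0370 / 8.138×10^-6 = 1.067×10^8 Pa.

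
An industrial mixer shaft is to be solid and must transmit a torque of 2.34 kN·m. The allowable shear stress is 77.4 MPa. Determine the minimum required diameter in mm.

For a solid shaft τ_max = 16T/(πd³), so d = (16T/(π τ_allow))^(1/3) = (16·2340/(π·7.74×10^7))^(1/3) = 0.05360 m.

53.6 mm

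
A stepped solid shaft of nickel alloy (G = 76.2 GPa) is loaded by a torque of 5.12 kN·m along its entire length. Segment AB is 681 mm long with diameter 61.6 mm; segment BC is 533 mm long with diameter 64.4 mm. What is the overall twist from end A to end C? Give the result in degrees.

3.07°

J_AB = π(0.0616)⁴/32 = 1.41×10^-6 m⁴; J_BC = π(0.0644)⁴/32 = 1.69×10^-6 m⁴.
θ = (T/G)·Σ L_i/J_i = (5120/76.2×10⁹)·(0.681/1.41×10^-6 + 0.533/1.69×10^-6) = 0.05358 rad.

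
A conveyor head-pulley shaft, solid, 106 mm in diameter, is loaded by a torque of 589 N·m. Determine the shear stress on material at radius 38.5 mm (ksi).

0.265 ksi

J = πd⁴/32 = π(0.106)⁴/32 = 1.239×10^-5 m⁴.
Shear stress varies linearly with radius: τ = T·r/J = 589.0 × 0.0385 / 1.239×10^-5 = 1.830×10^6 Pa.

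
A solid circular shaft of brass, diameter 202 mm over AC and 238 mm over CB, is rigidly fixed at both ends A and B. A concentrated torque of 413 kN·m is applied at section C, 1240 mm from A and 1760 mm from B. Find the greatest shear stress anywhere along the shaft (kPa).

108000 kPa

Compatibility: T_A·a/J_AC = T_B·b/J_CB with T_A + T_B = T₀.
J_AC = 1.63×10^-4 m⁴, J_CB = 3.15×10^-4 m⁴, so T_A = T₀·(J_AC/a)/((J_AC/a)+(J_CB/b)) = 175200 N·m, T_B = 237800 N·m.
τ in each portion: τ_AC = 1.08×10^8 Pa, τ_CB = 8.98×10^7 Pa; maximum is in AC.
τ_max = T_AC·r/J = 175200·0.101/1.63×10^-4 = 1.082×10^8 Pa.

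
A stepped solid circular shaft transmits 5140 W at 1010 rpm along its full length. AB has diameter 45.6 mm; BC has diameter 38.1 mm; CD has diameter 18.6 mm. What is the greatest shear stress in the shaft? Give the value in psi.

5580 psi

ω = 2π·1010/60 = 105.8 rad/s, so T = P/ω = 5140 / 105.8 = 48.60 N·m.
Under the same torque, τ_max = 16T/(πd³) is largest where d is smallest — segment CD (d = 18.6 mm).
τ_max = 16·48.60/(π·(0.0186)³) = 3.846×10^7 Pa.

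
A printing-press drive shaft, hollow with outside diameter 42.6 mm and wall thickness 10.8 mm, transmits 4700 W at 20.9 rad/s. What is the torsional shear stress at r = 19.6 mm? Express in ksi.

ω = 20.9 rad/s, so T = P/ω = 4700 / 20.90 = 224.9 N·m.
J = π(d_o⁴ − d_i⁴)/32 = π(0.0426⁴ − 0.0210⁴)/32 = 3.042×10^-7 m⁴.
Shear stress varies linearly with radius: τ = T·r/J = 224.9 × 0.0196 / 3.042×10^-7 = 1.449×10^7 Pa.

2.10 ksi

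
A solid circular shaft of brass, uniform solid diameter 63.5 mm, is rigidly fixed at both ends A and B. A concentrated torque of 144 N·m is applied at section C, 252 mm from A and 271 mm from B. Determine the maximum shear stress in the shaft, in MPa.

1.48 MPa

With uniform GJ and both ends fixed, compatibility θ_AC = θ_CB gives T_A·a = T_B·b, together with T_A + T_B = T₀.
T_A = T₀·b/(a+b) = 144.0·271/523.0 = 74.62 N·m; T_B = 69.38 N·m.
τ in each portion: τ_AC = 1.48×10^6 Pa, τ_CB = 1.38×10^6 Pa; maximum is in AC.
τ_max = T_AC·r/J = 74.62·0.0318/1.60×10^-6 = 1.484×10^6 Pa.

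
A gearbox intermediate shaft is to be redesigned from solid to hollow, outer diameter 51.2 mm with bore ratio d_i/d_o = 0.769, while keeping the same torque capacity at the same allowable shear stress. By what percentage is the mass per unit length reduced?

Equal τ_max and T ⇒ the solid shaft needs d_s³ = d_o³(1−k⁴), so d_s = 51.2·(1−0.769⁴)^(1/3) = 44.36 mm.
Area ratio A_h/A_s = d_o²(1−k²)/d_s² = (1−k²)/(1−k⁴)^(2/3) = 0.5444.
Mass saving = 1 − 0.5444 = 45.6 %.

45.6 %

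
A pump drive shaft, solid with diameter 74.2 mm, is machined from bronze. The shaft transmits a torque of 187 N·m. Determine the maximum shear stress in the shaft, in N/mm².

2.33 N/mm²

J = πd⁴/32 = π(0.0742)⁴/32 = 2.976×10^-6 m⁴.
τ_max = T·r/J = 187.0 × 0.0371 / 2.976×10^-6 = 2.331×10^6 Pa.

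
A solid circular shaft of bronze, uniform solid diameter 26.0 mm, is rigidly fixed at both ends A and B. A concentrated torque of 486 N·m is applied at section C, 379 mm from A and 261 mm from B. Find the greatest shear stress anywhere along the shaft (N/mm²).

With uniform GJ and both ends fixed, compatibility θ_AC = θ_CB gives T_A·a = T_B·b, together with T_A + T_B = T₀.
T_A = T₀·b/(a+b) = 486.0·261/640.0 = 198.2 N·m; T_B = 287.8 N·m.
τ in each portion: τ_AC = 5.74×10^7 Pa, τ_CB = 8.34×10^7 Pa; maximum is in CB.
τ_max = T_CB·r/J = 287.8·0.0130/4.49×10^-8 = 8.340×10^7 Pa.

83.4 N/mm²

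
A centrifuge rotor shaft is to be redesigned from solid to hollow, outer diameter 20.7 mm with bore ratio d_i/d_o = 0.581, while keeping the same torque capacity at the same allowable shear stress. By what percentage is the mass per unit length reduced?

Equal τ_max and T ⇒ the solid shaft needs d_s³ = d_o³(1−k⁴), so d_s = 20.7·(1−0.581⁴)^(1/3) = 19.88 mm.
Area ratio A_h/A_s = d_o²(1−k²)/d_s² = (1−k²)/(1−k⁴)^(2/3) = 0.7181.
Mass saving = 1 − 0.7181 = 28.2 %.

28.2 %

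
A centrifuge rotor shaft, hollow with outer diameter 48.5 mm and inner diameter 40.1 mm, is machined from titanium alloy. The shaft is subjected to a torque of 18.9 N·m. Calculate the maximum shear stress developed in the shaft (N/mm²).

J = π(d_o⁴ − d_i⁴)/32 = π(0.0485⁴ − 0.0401⁴)/32 = 2.894×10^-7 m⁴.
τ_max = T·r/J = 18.90 × 0.0243 / 2.894×10^-7 = 1.584×10^6 Pa.

1.58 N/mm²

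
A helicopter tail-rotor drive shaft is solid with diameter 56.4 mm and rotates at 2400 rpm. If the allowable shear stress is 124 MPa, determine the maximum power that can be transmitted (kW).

1100 kW

J = πd⁴/32 = π(0.0564)⁴/32 = 9.934×10^-7 m⁴.
T_max = τ_allow·J/r = 1.24×10^8 × 9.934×10^-7 / 0.0282 = 4368 N·m.
ω = 2π·2400/60 = 251.3 rad/s, so P_max = T_max·ω = 1.098×10^6 W.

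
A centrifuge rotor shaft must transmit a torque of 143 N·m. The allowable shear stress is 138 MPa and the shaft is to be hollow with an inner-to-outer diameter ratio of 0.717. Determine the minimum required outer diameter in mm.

For a hollow shaft with d_i/d_o = 0.717: τ_max = 16T/(π d_o³ (1−k⁴)), so d_o = [16T/(π τ_allow (1−k⁴))]^(1/3) = [16·143.0/(π·1.38×10^8·0.7357)]^(1/3) = 0.01929 m.

19.3 mm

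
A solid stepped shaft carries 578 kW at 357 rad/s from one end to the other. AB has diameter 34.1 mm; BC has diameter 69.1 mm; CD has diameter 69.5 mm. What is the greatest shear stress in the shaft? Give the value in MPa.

208 MPa

ω = 357 rad/s, so T = P/ω = 578×10³ / 357.0 = 1619 N·m.
Under the same torque, τ_max = 16T/(πd³) is largest where d is smallest — segment AB (d = 34.1 mm).
τ_max = 16·1619/(π·(0.0341)³) = 2.080×10^8 Pa.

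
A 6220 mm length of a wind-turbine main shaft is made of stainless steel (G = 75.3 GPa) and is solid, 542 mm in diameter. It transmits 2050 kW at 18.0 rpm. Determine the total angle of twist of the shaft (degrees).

0.608°

ω = 2π·18.0/60 = 1.885 rad/s, so T = P/ω = 2050×10³ / 1.885 = 1.088e6 N·m.
J = πd⁴/32 = π(0.542)⁴/32 = 8.472×10^-3 m⁴.
θ = T·L/(G·J) = 1.088e6 × 6.22 / (75.3×10⁹ × 8.472×10^-3) = 0.01060 rad.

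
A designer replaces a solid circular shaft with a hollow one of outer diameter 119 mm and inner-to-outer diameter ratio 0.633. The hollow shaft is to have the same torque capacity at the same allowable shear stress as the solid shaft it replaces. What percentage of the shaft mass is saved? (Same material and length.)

Equal τ_max and T ⇒ the solid shaft needs d_s³ = d_o³(1−k⁴), so d_s = 119·(1−0.633⁴)^(1/3) = 112.3 mm.
Area ratio A_h/A_s = d_o²(1−k²)/d_s² = (1−k²)/(1−k⁴)^(2/3) = 0.6735.
Mass saving = 1 − 0.6735 = 32.7 %.

32.7 %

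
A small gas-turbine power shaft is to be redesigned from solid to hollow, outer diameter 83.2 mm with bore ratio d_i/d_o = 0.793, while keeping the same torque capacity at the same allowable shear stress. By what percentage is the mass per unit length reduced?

Equal τ_max and T ⇒ the solid shaft needs d_s³ = d_o³(1−k⁴), so d_s = 83.2·(1−0.793⁴)^(1/3) = 70.35 mm.
Area ratio A_h/A_s = d_o²(1−k²)/d_s² = (1−k²)/(1−k⁴)^(2/3) = 0.5191.
Mass saving = 1 − 0.5191 = 48.1 %.

48.1 %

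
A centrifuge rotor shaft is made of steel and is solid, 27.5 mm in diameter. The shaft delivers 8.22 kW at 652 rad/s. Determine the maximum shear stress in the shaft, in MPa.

ω = 652 rad/s, so T = P/ω = 8.22×10³ / 652.0 = 12.61 N·m.
J = πd⁴/32 = π(0.0275)⁴/32 = 5.615×10^-8 m⁴.
τ_max = T·r/J = 12.61 × 0.0138 / 5.615×10^-8 = 3.087×10^6 Pa.

3.09 MPa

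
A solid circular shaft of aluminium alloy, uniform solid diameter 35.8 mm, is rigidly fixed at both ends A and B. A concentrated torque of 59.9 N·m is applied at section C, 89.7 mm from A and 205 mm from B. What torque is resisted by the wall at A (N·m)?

With uniform GJ and both ends fixed, compatibility θ_AC = θ_CB gives T_A·a = T_B·b, together with T_A + T_B = T₀.
T_A = T₀·b/(a+b) = 59.90·205/294.7 = 41.67 N·m; T_B = 18.23 N·m.

41.7 N·m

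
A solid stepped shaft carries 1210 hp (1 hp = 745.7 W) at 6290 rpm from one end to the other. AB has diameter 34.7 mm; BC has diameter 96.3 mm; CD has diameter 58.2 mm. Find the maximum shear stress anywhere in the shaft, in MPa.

ω = 2π·6290/60 = 658.7 rad/s, so T = P/ω = 1210×745.7 / 658.7 = 1370 N·m.
Under the same torque, τ_max = 16T/(πd³) is largest where d is smallest — segment AB (d = 34.7 mm).
τ_max = 16·1370/(π·(0.0347)³) = 1.670×10^8 Pa.

167 MPa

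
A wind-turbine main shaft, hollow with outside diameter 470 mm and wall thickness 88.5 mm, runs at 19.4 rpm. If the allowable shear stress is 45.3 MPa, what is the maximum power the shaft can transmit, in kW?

1590 kW

J = π(d_o⁴ − d_i⁴)/32 = π(0.470⁴ − 0.293⁴)/32 = 4.067×10^-3 m⁴.
T_max = τ_allow·J/r = 4.53×10^7 × 4.067×10^-3 / 0.235 = 784000 N·m.
ω = 2π·19.4/60 = 2.032 rad/s, so P_max = T_max·ω = 1.593×10^6 W.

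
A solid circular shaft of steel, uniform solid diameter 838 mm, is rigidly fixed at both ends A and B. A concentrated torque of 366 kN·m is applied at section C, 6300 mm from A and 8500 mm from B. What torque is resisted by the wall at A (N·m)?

210000 N·m

With uniform GJ and both ends fixed, compatibility θ_AC = θ_CB gives T_A·a = T_B·b, together with T_A + T_B = T₀.
T_A = T₀·b/(a+b) = 366000·8500/14800 = 210200 N·m; T_B = 155800 N·m.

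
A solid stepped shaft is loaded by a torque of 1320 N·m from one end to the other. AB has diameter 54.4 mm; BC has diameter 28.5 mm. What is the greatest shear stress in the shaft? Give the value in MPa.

290 MPa

Under the same torque, τ_max = 16T/(πd³) is largest where d is smallest — segment BC (d = 28.5 mm).
τ_max = 16·1320/(π·(0.0285)³) = 2.904×10^8 Pa.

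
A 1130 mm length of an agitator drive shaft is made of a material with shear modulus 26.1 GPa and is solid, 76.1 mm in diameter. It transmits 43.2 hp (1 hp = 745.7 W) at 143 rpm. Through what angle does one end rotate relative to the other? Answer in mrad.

28.3 mrad

ω = 2π·143/60 = 14.97 rad/s, so T = P/ω = 43.2×745.7 / 14.97 = 2151 N·m.
J = πd⁴/32 = π(0.0761)⁴/32 = 3.293×10^-6 m⁴.
θ = T·L/(G·J) = 2151 × 1.13 / (26.1×10⁹ × 3.293×10^-6) = 0.02829 rad.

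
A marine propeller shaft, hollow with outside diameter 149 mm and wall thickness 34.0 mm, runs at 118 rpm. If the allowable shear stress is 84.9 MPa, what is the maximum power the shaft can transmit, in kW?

622 kW

J = π(d_o⁴ − d_i⁴)/32 = π(0.149⁴ − 0.0810⁴)/32 = 4.416×10^-5 m⁴.
T_max = τ_allow·J/r = 8.49×10^7 × 4.416×10^-5 / 0.0745 = 50330 N·m.
ω = 2π·118/60 = 12.36 rad/s, so P_max = T_max·ω = 6.219×10^5 W.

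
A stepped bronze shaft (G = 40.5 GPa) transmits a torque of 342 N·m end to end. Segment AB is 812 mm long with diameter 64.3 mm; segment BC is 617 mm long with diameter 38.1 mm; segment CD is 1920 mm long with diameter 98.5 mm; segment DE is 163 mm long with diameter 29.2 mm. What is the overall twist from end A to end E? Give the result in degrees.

J_AB = π(0.0643)⁴/32 = 1.68×10^-6 m⁴; J_BC = π(0.0381)⁴/32 = 2.07×10^-7 m⁴; J_CD = π(0.0985)⁴/32 = 9.24×10^-6 m⁴; J_DE = π(0.0292)⁴/32 = 7.14×10^-8 m⁴.
θ = (T/G)·Σ L_i/J_i = (342.0/40.5×10⁹)·(0.812/1.68×10^-6 + 0.617/2.07×10^-7 + 1.92/9.24×10^-6 + 0.163/7.14×10^-8) = 0.05031 rad.

2.88°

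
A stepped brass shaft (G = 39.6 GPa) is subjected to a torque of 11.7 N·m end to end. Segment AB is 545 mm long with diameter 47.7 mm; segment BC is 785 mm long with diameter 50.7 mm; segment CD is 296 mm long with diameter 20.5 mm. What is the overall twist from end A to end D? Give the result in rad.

0.00572 rad

J_AB = π(0.0477)⁴/32 = 5.08×10^-7 m⁴; J_BC = π(0.0507)⁴/32 = 6.49×10^-7 m⁴; J_CD = π(0.0205)⁴/32 = 1.73×10^-8 m⁴.
θ = (T/G)·Σ L_i/J_i = (11.70/39.6×10⁹)·(0.545/5.08×10^-7 + 0.785/6.49×10^-7 + 0.296/1.73×10^-8) = 5.718×10^-3 rad.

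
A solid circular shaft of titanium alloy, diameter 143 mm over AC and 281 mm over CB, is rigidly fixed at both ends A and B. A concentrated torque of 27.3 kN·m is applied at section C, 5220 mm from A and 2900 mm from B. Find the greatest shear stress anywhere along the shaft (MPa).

6.04 MPa

Compatibility: T_A·a/J_AC = T_B·b/J_CB with T_A + T_B = T₀.
J_AC = 4.11×10^-5 m⁴, J_CB = 6.12×10^-4 m⁴, so T_A = T₀·(J_AC/a)/((J_AC/a)+(J_CB/b)) = 980.7 N·m, T_B = 26320 N·m.
τ in each portion: τ_AC = 1.71×10^6 Pa, τ_CB = 6.04×10^6 Pa; maximum is in CB.
τ_max = T_CB·r/J = 26320·0.141/6.12×10^-4 = 6.041×10^6 Pa.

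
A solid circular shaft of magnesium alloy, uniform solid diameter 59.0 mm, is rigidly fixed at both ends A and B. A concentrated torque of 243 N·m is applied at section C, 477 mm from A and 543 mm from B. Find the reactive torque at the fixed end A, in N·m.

With uniform GJ and both ends fixed, compatibility θ_AC = θ_CB gives T_A·a = T_B·b, together with T_A + T_B = T₀.
T_A = T₀·b/(a+b) = 243.0·543/1020 = 129.4 N·m; T_B = 113.6 N·m.

129 N·m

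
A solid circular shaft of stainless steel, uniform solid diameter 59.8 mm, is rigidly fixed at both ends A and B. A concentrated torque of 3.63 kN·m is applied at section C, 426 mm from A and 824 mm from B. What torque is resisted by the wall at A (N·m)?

With uniform GJ and both ends fixed, compatibility θ_AC = θ_CB gives T_A·a = T_B·b, together with T_A + T_B = T₀.
T_A = T₀·b/(a+b) = 3630·824/1250 = 2393 N·m; T_B = 1237 N·m.

2390 N·m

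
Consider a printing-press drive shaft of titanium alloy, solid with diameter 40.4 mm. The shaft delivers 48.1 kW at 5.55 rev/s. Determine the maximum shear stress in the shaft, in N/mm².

ω = 2π·5.55 = 34.87 rad/s, so T = P/ω = 48.1×10³ / 34.87 = 1379 N·m.
J = πd⁴/32 = π(0.0404)⁴/32 = 2.615×10^-7 m⁴.
τ_max = T·r/J = 1379 × 0.0202 / 2.615×10^-7 = 1.065×10^8 Pa.

107 N/mm²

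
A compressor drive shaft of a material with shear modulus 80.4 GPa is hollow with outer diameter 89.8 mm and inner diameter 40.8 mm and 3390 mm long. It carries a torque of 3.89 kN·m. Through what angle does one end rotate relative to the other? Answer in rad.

J = π(d_o⁴ − d_i⁴)/32 = π(0.0898⁴ − 0.0408⁴)/32 = 6.112×10^-6 m⁴.
θ = T·L/(G·J) = 3890 × 3.39 / (80.4×10⁹ × 6.112×10^-6) = 0.02683 rad.

0.0268 rad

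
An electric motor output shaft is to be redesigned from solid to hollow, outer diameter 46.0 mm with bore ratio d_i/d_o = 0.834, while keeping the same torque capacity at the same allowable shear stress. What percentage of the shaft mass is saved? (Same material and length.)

Equal τ_max and T ⇒ the solid shaft needs d_s³ = d_o³(1−k⁴), so d_s = 46.0·(1−0.834⁴)^(1/3) = 36.90 mm.
Area ratio A_h/A_s = d_o²(1−k²)/d_s² = (1−k²)/(1−k⁴)^(2/3) = 0.4731.
Mass saving = 1 − 0.4731 = 52.7 %.

52.7 %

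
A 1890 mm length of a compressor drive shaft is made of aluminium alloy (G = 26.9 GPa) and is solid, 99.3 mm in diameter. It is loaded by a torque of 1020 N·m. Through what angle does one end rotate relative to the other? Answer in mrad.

7.51 mrad

J = πd⁴/32 = π(0.0993)⁴/32 = 9.545×10^-6 m⁴.
θ = T·L/(G·J) = 1020 × 1.89 / (26.9×10⁹ × 9.545×10^-6) = 7.508×10^-3 rad.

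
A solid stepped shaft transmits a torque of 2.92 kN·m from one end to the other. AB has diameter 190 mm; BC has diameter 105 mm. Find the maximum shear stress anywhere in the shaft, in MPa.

12.8 MPa

Under the same torque, τ_max = 16T/(πd³) is largest where d is smallest — segment BC (d = 105 mm).
τ_max = 16·2920/(π·(0.105)³) = 1.285×10^7 Pa.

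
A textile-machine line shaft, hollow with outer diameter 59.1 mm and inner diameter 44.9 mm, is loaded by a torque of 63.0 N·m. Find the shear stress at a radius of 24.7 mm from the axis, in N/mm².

1.95 N/mm²

J = π(d_o⁴ − d_i⁴)/32 = π(0.0591⁴ − 0.0449⁴)/32 = 7.987×10^-7 m⁴.
Shear stress varies linearly with radius: τ = T·r/J = 63.00 × 0.0247 / 7.987×10^-7 = 1.948×10^6 Pa.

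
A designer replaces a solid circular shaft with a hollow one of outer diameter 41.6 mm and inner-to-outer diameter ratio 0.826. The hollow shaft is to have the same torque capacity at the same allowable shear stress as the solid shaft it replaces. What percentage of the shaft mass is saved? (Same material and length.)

51.8 %

Equal τ_max and T ⇒ the solid shaft needs d_s³ = d_o³(1−k⁴), so d_s = 41.6·(1−0.826⁴)^(1/3) = 33.76 mm.
Area ratio A_h/A_s = d_o²(1−k²)/d_s² = (1−k²)/(1−k⁴)^(2/3) = 0.4824.
Mass saving = 1 − 0.4824 = 51.8 %.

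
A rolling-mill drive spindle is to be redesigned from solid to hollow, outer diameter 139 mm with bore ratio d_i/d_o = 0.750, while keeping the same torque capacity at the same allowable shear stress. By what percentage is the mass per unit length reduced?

Equal τ_max and T ⇒ the solid shaft needs d_s³ = d_o³(1−k⁴), so d_s = 139·(1−0.750⁴)^(1/3) = 122.4 mm.
Area ratio A_h/A_s = d_o²(1−k²)/d_s² = (1−k²)/(1−k⁴)^(2/3) = 0.5638.
Mass saving = 1 − 0.5638 = 43.6 %.

43.6 %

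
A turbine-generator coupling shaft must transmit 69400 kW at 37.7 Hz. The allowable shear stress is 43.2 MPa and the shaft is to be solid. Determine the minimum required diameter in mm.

326 mm

ω = 2π·37.7 = 236.9 rad/s, so T = P/ω = 69400×10³ / 236.9 = 293000 N·m.
For a solid shaft τ_max = 16T/(πd³), so d = (16T/(π τ_allow))^(1/3) = (16·293000/(π·4.32×10^7))^(1/3) = 0.3257 m.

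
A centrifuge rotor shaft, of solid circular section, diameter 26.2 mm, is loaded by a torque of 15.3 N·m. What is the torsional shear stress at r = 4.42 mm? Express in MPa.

1.46 MPa

J = πd⁴/32 = π(0.0262)⁴/32 = 4.626×10^-8 m⁴.
Shear stress varies linearly with radius: τ = T·r/J = 15.30 × 0.00442 / 4.626×10^-8 = 1.462×10^6 Pa.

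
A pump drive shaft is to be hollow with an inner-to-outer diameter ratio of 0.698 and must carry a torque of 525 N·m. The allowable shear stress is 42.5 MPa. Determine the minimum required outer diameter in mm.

For a hollow shaft with d_i/d_o = 0.698: τ_max = 16T/(π d_o³ (1−k⁴)), so d_o = [16T/(π τ_allow (1−k⁴))]^(1/3) = [16·525.0/(π·4.25×10^7·0.7626)]^(1/3) = 0.04353 m.

43.5 mm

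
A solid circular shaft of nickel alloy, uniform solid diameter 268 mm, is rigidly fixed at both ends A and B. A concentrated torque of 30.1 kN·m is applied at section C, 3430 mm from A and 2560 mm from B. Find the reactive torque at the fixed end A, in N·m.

With uniform GJ and both ends fixed, compatibility θ_AC = θ_CB gives T_A·a = T_B·b, together with T_A + T_B = T₀.
T_A = T₀·b/(a+b) = 30100·2560/5990 = 12860 N·m; T_B = 17240 N·m.

12900 N·m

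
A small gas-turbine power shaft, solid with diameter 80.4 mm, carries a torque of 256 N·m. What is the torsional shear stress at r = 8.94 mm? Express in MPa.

0.558 MPa

J = πd⁴/32 = π(0.0804)⁴/32 = 4.102×10^-6 m⁴.
Shear stress varies linearly with radius: τ = T·r/J = 256.0 × 0.00894 / 4.102×10^-6 = 5.579×10^5 Pa.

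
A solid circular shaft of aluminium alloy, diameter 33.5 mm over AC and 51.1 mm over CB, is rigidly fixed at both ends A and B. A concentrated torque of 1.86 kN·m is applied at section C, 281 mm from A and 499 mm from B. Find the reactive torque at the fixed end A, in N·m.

459 N·m

Compatibility: T_A·a/J_AC = T_B·b/J_CB with T_A + T_B = T₀.
J_AC = 1.24×10^-7 m⁴, J_CB = 6.69×10^-7 m⁴, so T_A = T₀·(J_AC/a)/((J_AC/a)+(J_CB/b)) = 459.4 N·m, T_B = 1401 N·m.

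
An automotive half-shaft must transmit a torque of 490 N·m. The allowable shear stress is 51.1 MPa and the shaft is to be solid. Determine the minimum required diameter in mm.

36.6 mm

For a solid shaft τ_max = 16T/(πd³), so d = (16T/(π τ_allow))^(1/3) = (16·490.0/(π·5.11×10^7))^(1/3) = 0.03655 m.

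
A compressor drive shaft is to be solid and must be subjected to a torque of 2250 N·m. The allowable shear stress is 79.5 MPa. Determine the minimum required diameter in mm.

For a solid shaft τ_max = 16T/(πd³), so d = (16T/(π τ_allow))^(1/3) = (16·2250/(π·7.95×10^7))^(1/3) = 0.05243 m.

52.4 mm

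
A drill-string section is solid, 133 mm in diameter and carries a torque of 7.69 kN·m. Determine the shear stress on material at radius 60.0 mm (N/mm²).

J = πd⁴/32 = π(0.133)⁴/32 = 3.072×10^-5 m⁴.
Shear stress varies linearly with radius: τ = T·r/J = 7690 × 0.0600 / 3.072×10^-5 = 1.502×10^7 Pa.

15.0 N/mm²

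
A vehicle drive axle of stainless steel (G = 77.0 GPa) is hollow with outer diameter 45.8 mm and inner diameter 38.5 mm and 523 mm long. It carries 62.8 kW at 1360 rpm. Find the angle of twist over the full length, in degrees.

ω = 2π·1360/60 = 142.4 rad/s, so T = P/ω = 62.8×10³ / 142.4 = 441.0 N·m.
J = π(d_o⁴ − d_i⁴)/32 = π(0.0458⁴ − 0.0385⁴)/32 = 2.163×10^-7 m⁴.
θ = T·L/(G·J) = 441.0 × 0.523 / (77.0×10⁹ × 2.163×10^-7) = 0.01385 rad.

0.793°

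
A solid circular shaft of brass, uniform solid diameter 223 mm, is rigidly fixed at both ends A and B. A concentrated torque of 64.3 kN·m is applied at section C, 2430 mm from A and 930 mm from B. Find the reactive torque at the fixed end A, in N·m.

With uniform GJ and both ends fixed, compatibility θ_AC = θ_CB gives T_A·a = T_B·b, together with T_A + T_B = T₀.
T_A = T₀·b/(a+b) = 64300·930/3360 = 17800 N·m; T_B = 46500 N·m.

17800 N·m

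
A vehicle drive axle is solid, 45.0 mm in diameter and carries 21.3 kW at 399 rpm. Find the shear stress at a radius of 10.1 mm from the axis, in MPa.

12.8 MPa

ω = 2π·399/60 = 41.78 rad/s, so T = P/ω = 21.3×10³ / 41.78 = 509.8 N·m.
J = πd⁴/32 = π(0.0450)⁴/32 = 4.026×10^-7 m⁴.
Shear stress varies linearly with radius: τ = T·r/J = 509.8 × 0.0101 / 4.026×10^-7 = 1.279×10^7 Pa.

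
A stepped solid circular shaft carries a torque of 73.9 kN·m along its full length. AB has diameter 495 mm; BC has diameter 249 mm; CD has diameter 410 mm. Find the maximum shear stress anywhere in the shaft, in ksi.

3.54 ksi

Under the same torque, τ_max = 16T/(πd³) is largest where d is smallest — segment BC (d = 249 mm).
τ_max = 16·73900/(π·(0.249)³) = 2.438×10^7 Pa.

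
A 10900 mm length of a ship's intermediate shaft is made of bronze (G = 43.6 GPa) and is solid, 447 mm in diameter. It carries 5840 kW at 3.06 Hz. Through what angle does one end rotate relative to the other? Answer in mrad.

ω = 2π·3.06 = 19.23 rad/s, so T = P/ω = 5840×10³ / 19.23 = 303700 N·m.
J = πd⁴/32 = π(0.447)⁴/32 = 3.919×10^-3 m⁴.
θ = T·L/(G·J) = 303700 × 10.9 / (43.6×10⁹ × 3.919×10^-3) = 0.01937 rad.

19.4 mrad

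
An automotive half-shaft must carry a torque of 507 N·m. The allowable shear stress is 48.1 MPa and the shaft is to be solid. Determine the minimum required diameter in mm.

For a solid shaft τ_max = 16T/(πd³), so d = (16T/(π τ_allow))^(1/3) = (16·507.0/(π·4.81×10^7))^(1/3) = 0.03772 m.

37.7 mm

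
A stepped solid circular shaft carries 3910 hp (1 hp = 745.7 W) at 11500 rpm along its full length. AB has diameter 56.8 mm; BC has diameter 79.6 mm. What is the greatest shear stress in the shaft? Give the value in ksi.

ω = 2π·11500/60 = 1204 rad/s, so T = P/ω = 3910×745.7 / 1204 = 2421 N·m.
Under the same torque, τ_max = 16T/(πd³) is largest where d is smallest — segment AB (d = 56.8 mm).
τ_max = 16·2421/(π·(0.0568)³) = 6.729×10^7 Pa.

9.76 ksi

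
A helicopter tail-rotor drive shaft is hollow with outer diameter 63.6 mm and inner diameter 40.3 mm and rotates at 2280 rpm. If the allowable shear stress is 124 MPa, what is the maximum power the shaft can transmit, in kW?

1250 kW

J = π(d_o⁴ − d_i⁴)/32 = π(0.0636⁴ − 0.0403⁴)/32 = 1.347×10^-6 m⁴.
T_max = τ_allow·J/r = 1.24×10^8 × 1.347×10^-6 / 0.0318 = 5254 N·m.
ω = 2π·2280/60 = 238.8 rad/s, so P_max = T_max·ω = 1.254×10^6 W.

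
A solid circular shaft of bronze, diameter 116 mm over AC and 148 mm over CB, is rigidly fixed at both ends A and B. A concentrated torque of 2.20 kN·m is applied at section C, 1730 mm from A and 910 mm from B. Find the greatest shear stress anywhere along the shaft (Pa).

2.88e6 Pa

Compatibility: T_A·a/J_AC = T_B·b/J_CB with T_A + T_B = T₀.
J_AC = 1.78×10^-5 m⁴, J_CB = 4.71×10^-5 m⁴, so T_A = T₀·(J_AC/a)/((J_AC/a)+(J_CB/b)) = 364.4 N·m, T_B = 1836 N·m.
τ in each portion: τ_AC = 1.19×10^6 Pa, τ_CB = 2.88×10^6 Pa; maximum is in CB.
τ_max = T_CB·r/J = 1836·0.0740/4.71×10^-5 = 2.884×10^6 Pa.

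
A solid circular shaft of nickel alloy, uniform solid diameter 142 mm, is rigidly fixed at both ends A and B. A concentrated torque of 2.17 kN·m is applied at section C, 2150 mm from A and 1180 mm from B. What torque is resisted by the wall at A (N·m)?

With uniform GJ and both ends fixed, compatibility θ_AC = θ_CB gives T_A·a = T_B·b, together with T_A + T_B = T₀.
T_A = T₀·b/(a+b) = 2170·1180/3330 = 768.9 N·m; T_B = 1401 N·m.

769 N·m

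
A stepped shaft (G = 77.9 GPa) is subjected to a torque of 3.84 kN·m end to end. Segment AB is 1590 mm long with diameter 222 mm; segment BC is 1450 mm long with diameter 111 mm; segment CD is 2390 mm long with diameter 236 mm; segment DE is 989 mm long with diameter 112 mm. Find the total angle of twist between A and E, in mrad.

J_AB = π(0.222)⁴/32 = 2.38×10^-4 m⁴; J_BC = π(0.111)⁴/32 = 1.49×10^-5 m⁴; J_CD = π(0.236)⁴/32 = 3.05×10^-4 m⁴; J_DE = π(0.112)⁴/32 = 1.54×10^-5 m⁴.
θ = (T/G)·Σ L_i/J_i = (3840/77.9×10⁹)·(1.59/2.38×10^-4 + 1.45/1.49×10^-5 + 2.39/3.05×10^-4 + 0.989/1.54×10^-5) = 8.667×10^-3 rad.

8.67 mrad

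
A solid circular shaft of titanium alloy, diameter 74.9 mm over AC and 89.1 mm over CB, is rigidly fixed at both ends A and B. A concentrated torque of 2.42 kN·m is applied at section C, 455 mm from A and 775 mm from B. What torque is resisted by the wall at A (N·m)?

Compatibility: T_A·a/J_AC = T_B·b/J_CB with T_A + T_B = T₀.
J_AC = 3.09×10^-6 m⁴, J_CB = 6.19×10^-6 m⁴, so T_A = T₀·(J_AC/a)/((J_AC/a)+(J_CB/b)) = 1112 N·m, T_B = 1308 N·m.

1110 N·m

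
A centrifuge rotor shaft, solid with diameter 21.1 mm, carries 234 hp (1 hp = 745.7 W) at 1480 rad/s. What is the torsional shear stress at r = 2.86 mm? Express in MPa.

17.3 MPa

ω = 1480 rad/s, so T = P/ω = 234×745.7 / 1480 = 117.9 N·m.
J = πd⁴/32 = π(0.0211)⁴/32 = 1.946×10^-8 m⁴.
Shear stress varies linearly with radius: τ = T·r/J = 117.9 × 0.00286 / 1.946×10^-8 = 1.733×10^7 Pa.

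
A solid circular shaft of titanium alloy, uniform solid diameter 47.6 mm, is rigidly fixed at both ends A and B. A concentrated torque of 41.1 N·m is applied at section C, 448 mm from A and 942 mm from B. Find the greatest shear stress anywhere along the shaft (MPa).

1.32 MPa

With uniform GJ and both ends fixed, compatibility θ_AC = θ_CB gives T_A·a = T_B·b, together with T_A + T_B = T₀.
T_A = T₀·b/(a+b) = 41.10·942/1390 = 27.85 N·m; T_B = 13.25 N·m.
τ in each portion: τ_AC = 1.32×10^6 Pa, τ_CB = 6.26×10^5 Pa; maximum is in AC.
τ_max = T_AC·r/J = 27.85·0.0238/5.04×10^-7 = 1.315×10^6 Pa.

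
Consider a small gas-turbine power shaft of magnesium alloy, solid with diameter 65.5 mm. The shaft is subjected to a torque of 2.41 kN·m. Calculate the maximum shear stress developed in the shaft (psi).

J = πd⁴/32 = π(0.0655)⁴/32 = 1.807×10^-6 m⁴.
τ_max = T·r/J = 2410 × 0.0328 / 1.807×10^-6 = 4.368×10^7 Pa.

6330 psi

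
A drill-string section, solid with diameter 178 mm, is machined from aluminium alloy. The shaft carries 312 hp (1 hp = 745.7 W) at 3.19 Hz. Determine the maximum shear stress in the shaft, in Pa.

ω = 2π·3.19 = 20.04 rad/s, so T = P/ω = 312×745.7 / 20.04 = 11610 N·m.
J = πd⁴/32 = π(0.178)⁴/32 = 9.856×10^-5 m⁴.
τ_max = T·r/J = 11610 × 0.0890 / 9.856×10^-5 = 1.048×10^7 Pa.

1.05e7 Pa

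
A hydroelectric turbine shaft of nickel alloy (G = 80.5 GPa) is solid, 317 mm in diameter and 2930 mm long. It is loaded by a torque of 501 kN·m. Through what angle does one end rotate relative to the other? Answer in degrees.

J = πd⁴/32 = π(0.317)⁴/32 = 9.914×10^-4 m⁴.
θ = T·L/(G·J) = 501000 × 2.93 / (80.5×10⁹ × 9.914×10^-4) = 0.01839 rad.

1.05°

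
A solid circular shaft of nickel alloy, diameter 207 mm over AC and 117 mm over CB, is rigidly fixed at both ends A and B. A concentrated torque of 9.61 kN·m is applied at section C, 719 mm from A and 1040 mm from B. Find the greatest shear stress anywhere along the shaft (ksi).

0.748 ksi

Compatibility: T_A·a/J_AC = T_B·b/J_CB with T_A + T_B = T₀.
J_AC = 1.80×10^-4 m⁴, J_CB = 1.84×10^-5 m⁴, so T_A = T₀·(J_AC/a)/((J_AC/a)+(J_CB/b)) = 8977 N·m, T_B = 633.4 N·m.
τ in each portion: τ_AC = 5.15×10^6 Pa, τ_CB = 2.01×10^6 Pa; maximum is in AC.
τ_max = T_AC·r/J = 8977·0.103/1.80×10^-4 = 5.154×10^6 Pa.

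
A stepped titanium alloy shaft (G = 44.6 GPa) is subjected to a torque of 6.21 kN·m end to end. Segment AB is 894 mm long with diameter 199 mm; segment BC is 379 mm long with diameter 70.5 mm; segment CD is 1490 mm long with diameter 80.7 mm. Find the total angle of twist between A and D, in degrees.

4.15°

J_AB = π(0.199)⁴/32 = 1.54×10^-4 m⁴; J_BC = π(0.0705)⁴/32 = 2.43×10^-6 m⁴; J_CD = π(0.0807)⁴/32 = 4.16×10^-6 m⁴.
θ = (T/G)·Σ L_i/J_i = (6210/44.6×10⁹)·(0.894/1.54×10^-4 + 0.379/2.43×10^-6 + 1.49/4.16×10^-6) = 0.07239 rad.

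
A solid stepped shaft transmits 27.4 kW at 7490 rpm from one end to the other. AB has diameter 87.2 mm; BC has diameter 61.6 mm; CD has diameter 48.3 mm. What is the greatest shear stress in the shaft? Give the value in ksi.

ω = 2π·7490/60 = 784.4 rad/s, so T = P/ω = 27.4×10³ / 784.4 = 34.93 N·m.
Under the same torque, τ_max = 16T/(πd³) is largest where d is smallest — segment CD (d = 48.3 mm).
τ_max = 16·34.93/(π·(0.0483)³) = 1.579×10^6 Pa.

0.229 ksi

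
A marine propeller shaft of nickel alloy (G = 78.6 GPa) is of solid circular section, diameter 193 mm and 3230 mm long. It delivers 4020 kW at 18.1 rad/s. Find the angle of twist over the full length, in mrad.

67.0 mrad

ω = 18.1 rad/s, so T = P/ω = 4020×10³ / 18.10 = 222100 N·m.
J = πd⁴/32 = π(0.193)⁴/32 = 1.362×10^-4 m⁴.
θ = T·L/(G·J) = 222100 × 3.23 / (78.6×10⁹ × 1.362×10^-4) = 0.06700 rad.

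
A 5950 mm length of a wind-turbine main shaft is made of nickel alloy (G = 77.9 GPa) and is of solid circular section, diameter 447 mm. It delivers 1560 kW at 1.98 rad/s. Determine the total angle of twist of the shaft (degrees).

ω = 1.98 rad/s, so T = P/ω = 1560×10³ / 1.980 = 787900 N·m.
J = πd⁴/32 = π(0.447)⁴/32 = 3.919×10^-3 m⁴.
θ = T·L/(G·J) = 787900 × 5.95 / (77.9×10⁹ × 3.919×10^-3) = 0.01535 rad.

0.880°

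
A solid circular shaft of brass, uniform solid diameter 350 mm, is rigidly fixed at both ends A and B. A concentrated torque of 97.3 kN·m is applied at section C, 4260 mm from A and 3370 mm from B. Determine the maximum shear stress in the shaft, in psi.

With uniform GJ and both ends fixed, compatibility θ_AC = θ_CB gives T_A·a = T_B·b, together with T_A + T_B = T₀.
T_A = T₀·b/(a+b) = 97300·3370/7630 = 42980 N·m; T_B = 54320 N·m.
τ in each portion: τ_AC = 5.10×10^6 Pa, τ_CB = 6.45×10^6 Pa; maximum is in CB.
τ_max = T_CB·r/J = 54320·0.175/1.47×10^-3 = 6.453×10^6 Pa.

936 psi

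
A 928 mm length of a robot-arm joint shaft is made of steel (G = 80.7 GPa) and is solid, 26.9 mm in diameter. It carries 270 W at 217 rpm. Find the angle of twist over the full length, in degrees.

0.152°

ω = 2π·217/60 = 22.72 rad/s, so T = P/ω = 270 / 22.72 = 11.88 N·m.
J = πd⁴/32 = π(0.0269)⁴/32 = 5.141×10^-8 m⁴.
θ = T·L/(G·J) = 11.88 × 0.928 / (80.7×10⁹ × 5.141×10^-8) = 2.658×10^-3 rad.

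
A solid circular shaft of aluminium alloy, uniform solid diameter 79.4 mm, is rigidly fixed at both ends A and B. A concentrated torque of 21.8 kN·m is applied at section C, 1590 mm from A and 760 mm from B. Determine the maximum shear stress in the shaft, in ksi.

21.8 ksi

With uniform GJ and both ends fixed, compatibility θ_AC = θ_CB gives T_A·a = T_B·b, together with T_A + T_B = T₀.
T_A = T₀·b/(a+b) = 21800·760/2350 = 7050 N·m; T_B = 14750 N·m.
τ in each portion: τ_AC = 7.17×10^7 Pa, τ_CB = 1.50×10^8 Pa; maximum is in CB.
τ_max = T_CB·r/J = 14750·0.0397/3.90×10^-6 = 1.501×10^8 Pa.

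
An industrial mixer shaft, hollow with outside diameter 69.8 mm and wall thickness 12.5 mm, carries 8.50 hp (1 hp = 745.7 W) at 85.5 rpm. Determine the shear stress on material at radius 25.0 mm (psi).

1330 psi

ω = 2π·85.5/60 = 8.954 rad/s, so T = P/ω = 8.50×745.7 / 8.954 = 707.9 N·m.
J = π(d_o⁴ − d_i⁴)/32 = π(0.0698⁴ − 0.0448⁴)/32 = 1.935×10^-6 m⁴.
Shear stress varies linearly with radius: τ = T·r/J = 707.9 × 0.0250 / 1.935×10^-6 = 9.147×10^6 Pa.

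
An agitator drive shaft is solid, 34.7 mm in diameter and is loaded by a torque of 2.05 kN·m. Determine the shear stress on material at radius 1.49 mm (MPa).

21.5 MPa

J = πd⁴/32 = π(0.0347)⁴/32 = 1.423×10^-7 m⁴.
Shear stress varies linearly with radius: τ = T·r/J = 2050 × 0.00149 / 1.423×10^-7 = 2.146×10^7 Pa.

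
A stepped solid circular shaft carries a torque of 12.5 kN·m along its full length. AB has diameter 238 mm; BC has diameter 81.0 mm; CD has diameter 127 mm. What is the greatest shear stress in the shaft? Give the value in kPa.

Under the same torque, τ_max = 16T/(πd³) is largest where d is smallest — segment BC (d = 81.0 mm).
τ_max = 16·12500/(π·(0.0810)³) = 1.198×10^8 Pa.

120000 kPa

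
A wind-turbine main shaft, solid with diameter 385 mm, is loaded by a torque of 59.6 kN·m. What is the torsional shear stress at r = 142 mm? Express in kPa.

3920 kPa

J = πd⁴/32 = π(0.385)⁴/32 = 2.157×10^-3 m⁴.
Shear stress varies linearly with radius: τ = T·r/J = 59600 × 0.142 / 2.157×10^-3 = 3.924×10^6 Pa.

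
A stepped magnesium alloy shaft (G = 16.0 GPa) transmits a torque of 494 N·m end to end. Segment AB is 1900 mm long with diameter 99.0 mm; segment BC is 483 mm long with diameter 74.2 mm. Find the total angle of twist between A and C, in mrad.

J_AB = π(0.0990)⁴/32 = 9.43×10^-6 m⁴; J_BC = π(0.0742)⁴/32 = 2.98×10^-6 m⁴.
θ = (T/G)·Σ L_i/J_i = (494.0/16.0×10⁹)·(1.90/9.43×10^-6 + 0.483/2.98×10^-6) = 0.01123 rad.

11.2 mrad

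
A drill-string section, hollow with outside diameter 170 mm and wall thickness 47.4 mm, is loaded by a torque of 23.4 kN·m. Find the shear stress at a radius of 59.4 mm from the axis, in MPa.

J = π(d_o⁴ − d_i⁴)/32 = π(0.170⁴ − 0.0752⁴)/32 = 7.886×10^-5 m⁴.
Shear stress varies linearly with radius: τ = T·r/J = 23400 × 0.0594 / 7.886×10^-5 = 1.763×10^7 Pa.

17.6 MPa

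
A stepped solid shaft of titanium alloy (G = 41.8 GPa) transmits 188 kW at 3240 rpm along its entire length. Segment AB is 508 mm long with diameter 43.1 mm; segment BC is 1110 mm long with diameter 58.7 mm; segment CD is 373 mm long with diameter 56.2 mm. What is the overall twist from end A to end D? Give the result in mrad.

37.5 mrad

ω = 2π·3240/60 = 339.3 rad/s, so T = P/ω = 188×10³ / 339.3 = 554.1 N·m.
J_AB = π(0.0431)⁴/32 = 3.39×10^-7 m⁴; J_BC = π(0.0587)⁴/32 = 1.17×10^-6 m⁴; J_CD = π(0.0562)⁴/32 = 9.79×10^-7 m⁴.
θ = (T/G)·Σ L_i/J_i = (554.1/41.8×10⁹)·(0.508/3.39×10^-7 + 1.11/1.17×10^-6 + 0.373/9.79×10^-7) = 0.03755 rad.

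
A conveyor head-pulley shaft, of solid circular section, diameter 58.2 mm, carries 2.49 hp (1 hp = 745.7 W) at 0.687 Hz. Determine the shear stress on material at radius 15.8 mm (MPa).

6.03 MPa

ω = 2π·0.687 = 4.317 rad/s, so T = P/ω = 2.49×745.7 / 4.317 = 430.2 N·m.
J = πd⁴/32 = π(0.0582)⁴/32 = 1.126×10^-6 m⁴.
Shear stress varies linearly with radius: τ = T·r/J = 430.2 × 0.0158 / 1.126×10^-6 = 6.034×10^6 Pa.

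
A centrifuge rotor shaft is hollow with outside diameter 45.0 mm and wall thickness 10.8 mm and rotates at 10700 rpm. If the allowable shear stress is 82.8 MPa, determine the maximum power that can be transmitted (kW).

1540 kW

J = π(d_o⁴ − d_i⁴)/32 = π(0.0450⁴ − 0.0234⁴)/32 = 3.731×10^-7 m⁴.
T_max = τ_allow·J/r = 8.28×10^7 × 3.731×10^-7 / 0.0225 = 1373 N·m.
ω = 2π·10700/60 = 1121 rad/s, so P_max = T_max·ω = 1.539×10^6 W.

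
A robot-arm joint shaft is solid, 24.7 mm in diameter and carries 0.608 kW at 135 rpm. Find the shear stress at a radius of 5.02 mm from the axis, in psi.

857 psi

ω = 2π·135/60 = 14.14 rad/s, so T = P/ω = 0.608×10³ / 14.14 = 43.01 N·m.
J = πd⁴/32 = π(0.0247)⁴/32 = 3.654×10^-8 m⁴.
Shear stress varies linearly with radius: τ = T·r/J = 43.01 × 0.00502 / 3.654×10^-8 = 5.908×10^6 Pa.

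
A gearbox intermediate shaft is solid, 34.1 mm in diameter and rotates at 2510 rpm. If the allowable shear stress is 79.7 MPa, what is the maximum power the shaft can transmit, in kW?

J = πd⁴/32 = π(0.0341)⁴/32 = 1.327×10^-7 m⁴.
T_max = τ_allow·J/r = 7.97×10^7 × 1.327×10^-7 / 0.0170 = 620.5 N·m.
ω = 2π·2510/60 = 262.8 rad/s, so P_max = T_max·ω = 1.631×10^5 W.

163 kW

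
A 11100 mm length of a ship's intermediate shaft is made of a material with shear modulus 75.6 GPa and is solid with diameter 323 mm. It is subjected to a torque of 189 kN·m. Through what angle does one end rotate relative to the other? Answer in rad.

J = πd⁴/32 = π(0.323)⁴/32 = 1.069×10^-3 m⁴.
θ = T·L/(G·J) = 189000 × 11.1 / (75.6×10⁹ × 1.069×10^-3) = 0.02597 rad.

0.0260 rad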